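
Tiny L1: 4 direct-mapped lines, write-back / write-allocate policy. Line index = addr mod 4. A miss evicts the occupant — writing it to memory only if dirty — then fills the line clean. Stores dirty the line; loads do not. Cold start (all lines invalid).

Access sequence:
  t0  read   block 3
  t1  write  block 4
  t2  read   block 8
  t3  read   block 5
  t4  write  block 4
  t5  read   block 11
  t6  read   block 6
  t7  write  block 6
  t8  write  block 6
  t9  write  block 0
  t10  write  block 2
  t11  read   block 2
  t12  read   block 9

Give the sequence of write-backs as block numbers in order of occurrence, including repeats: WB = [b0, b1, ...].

0: R B3 -> L3 miss  d=-]
1: W B4 -> L0 miss  d=D]
2: R B8 -> L0 miss wb->B4  d=-]
3: R B5 -> L1 miss  d=-]
4: W B4 -> L0 miss  d=D]
5: R B11 -> L3 miss  d=-]
6: R B6 -> L2 miss  d=-]
7: W B6 -> L2 hit  d=D]
8: W B6 -> L2 hit  d=D]
9: W B0 -> L0 miss wb->B4  d=D]
10: W B2 -> L2 miss wb->B6  d=D]
11: R B2 -> L2 hit  d=D]
12: R B9 -> L1 miss  d=-]

WB = [4, 4, 6]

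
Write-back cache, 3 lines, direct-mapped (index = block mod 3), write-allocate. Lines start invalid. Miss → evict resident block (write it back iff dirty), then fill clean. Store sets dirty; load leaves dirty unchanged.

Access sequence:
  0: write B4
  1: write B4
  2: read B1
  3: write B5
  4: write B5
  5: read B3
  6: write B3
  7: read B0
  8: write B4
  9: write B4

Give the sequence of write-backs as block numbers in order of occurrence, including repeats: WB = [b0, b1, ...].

WB = [4, 3]

0: W B4 → L1 miss [D]
1: W B4 → L1 hit [D]
2: R B1 → L1 miss wb→B4 [-]
3: W B5 → L2 miss [D]
4: W B5 → L2 hit [D]
5: R B3 → L0 miss [-]
6: W B3 → L0 hit [D]
7: R B0 → L0 miss wb→B3 [-]
8: W B4 → L1 miss [D]
9: W B4 → L1 hit [D]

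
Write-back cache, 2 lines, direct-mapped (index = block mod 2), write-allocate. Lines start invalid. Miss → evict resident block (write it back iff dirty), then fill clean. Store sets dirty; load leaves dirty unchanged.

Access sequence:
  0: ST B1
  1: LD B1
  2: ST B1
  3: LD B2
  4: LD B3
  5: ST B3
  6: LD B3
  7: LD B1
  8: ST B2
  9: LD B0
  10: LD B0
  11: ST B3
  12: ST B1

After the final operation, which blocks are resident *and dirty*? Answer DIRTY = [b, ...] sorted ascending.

DIRTY = [1]

0: W B1 → L1 miss [D]
1: R B1 → L1 hit [D]
2: W B1 → L1 hit [D]
3: R B2 → L0 miss [-]
4: R B3 → L1 miss wb→B1 [-]
5: W B3 → L1 hit [D]
6: R B3 → L1 hit [D]
7: R B1 → L1 miss wb→B3 [-]
8: W B2 → L0 hit [D]
9: R B0 → L0 miss wb→B2 [-]
10: R B0 → L0 hit [-]
11: W B3 → L1 miss [D]
12: W B1 → L1 miss wb→B3 [D]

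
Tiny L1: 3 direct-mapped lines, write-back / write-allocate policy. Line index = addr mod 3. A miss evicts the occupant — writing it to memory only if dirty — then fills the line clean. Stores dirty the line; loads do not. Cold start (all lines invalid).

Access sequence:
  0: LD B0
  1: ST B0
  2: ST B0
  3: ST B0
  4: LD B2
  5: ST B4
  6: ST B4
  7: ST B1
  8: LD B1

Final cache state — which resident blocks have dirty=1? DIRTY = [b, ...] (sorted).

DIRTY = [0, 1]

  0 | R B0 → L0 miss [-]
  1 | W B0 → L0 hit [D]
  2 | W B0 → L0 hit [D]
  3 | W B0 → L0 hit [D]
  4 | R B2 → L2 miss [-]
  5 | W B4 → L1 miss [D]
  6 | W B4 → L1 hit [D]
  7 | W B1 → L1 miss wb→B4 [D]
  8 | R B1 → L1 hit [D]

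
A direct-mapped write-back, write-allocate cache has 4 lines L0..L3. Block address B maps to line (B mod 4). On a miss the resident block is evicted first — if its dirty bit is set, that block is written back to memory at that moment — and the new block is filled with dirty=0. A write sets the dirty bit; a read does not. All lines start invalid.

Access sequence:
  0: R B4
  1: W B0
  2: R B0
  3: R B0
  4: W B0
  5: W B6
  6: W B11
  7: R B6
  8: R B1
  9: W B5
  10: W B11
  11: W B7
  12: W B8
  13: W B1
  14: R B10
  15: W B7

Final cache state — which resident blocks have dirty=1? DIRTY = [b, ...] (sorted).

  0 | R B4 → L0 miss [-]
  1 | W B0 → L0 miss [D]
  2 | R B0 → L0 hit [D]
  3 | R B0 → L0 hit [D]
  4 | W B0 → L0 hit [D]
  5 | W B6 → L2 miss [D]
  6 | W B11 → L3 miss [D]
  7 | R B6 → L2 hit [D]
  8 | R B1 → L1 miss [-]
  9 | W B5 → L1 miss [D]
  10 | W B11 → L3 hit [D]
  11 | W B7 → L3 miss wb→B11 [D]
  12 | W B8 → L0 miss wb→B0 [D]
  13 | W B1 → L1 miss wb→B5 [D]
  14 | R B10 → L2 miss wb→B6 [-]
  15 | W B7 → L3 hit [D]

DIRTY = [1, 7, 8]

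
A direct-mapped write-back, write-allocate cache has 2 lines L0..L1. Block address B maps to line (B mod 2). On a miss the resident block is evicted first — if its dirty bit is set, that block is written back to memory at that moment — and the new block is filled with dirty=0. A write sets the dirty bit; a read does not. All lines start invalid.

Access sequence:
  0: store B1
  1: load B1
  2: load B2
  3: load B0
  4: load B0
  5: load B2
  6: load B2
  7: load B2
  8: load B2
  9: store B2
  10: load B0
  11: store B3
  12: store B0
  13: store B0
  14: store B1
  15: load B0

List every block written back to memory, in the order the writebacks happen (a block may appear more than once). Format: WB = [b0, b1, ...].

WB = [2, 1, 3]

0: W B1 → L1 miss [D]
1: R B1 → L1 hit [D]
2: R B2 → L0 miss [-]
3: R B0 → L0 miss [-]
4: R B0 → L0 hit [-]
5: R B2 → L0 miss [-]
6: R B2 → L0 hit [-]
7: R B2 → L0 hit [-]
8: R B2 → L0 hit [-]
9: W B2 → L0 hit [D]
10: R B0 → L0 miss wb→B2 [-]
11: W B3 → L1 miss wb→B1 [D]
12: W B0 → L0 hit [D]
13: W B0 → L0 hit [D]
14: W B1 → L1 miss wb→B3 [D]
15: R B0 → L0 hit [D]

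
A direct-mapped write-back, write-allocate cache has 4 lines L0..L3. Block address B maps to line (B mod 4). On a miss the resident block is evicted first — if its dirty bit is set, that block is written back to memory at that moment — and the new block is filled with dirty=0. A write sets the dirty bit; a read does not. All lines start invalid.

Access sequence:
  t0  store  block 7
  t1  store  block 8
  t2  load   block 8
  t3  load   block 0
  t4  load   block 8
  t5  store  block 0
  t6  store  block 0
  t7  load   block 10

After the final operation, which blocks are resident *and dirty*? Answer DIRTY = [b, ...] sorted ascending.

0: W B7 → L3 miss [D]
1: W B8 → L0 miss [D]
2: R B8 → L0 hit [D]
3: R B0 → L0 miss wb→B8 [-]
4: R B8 → L0 miss [-]
5: W B0 → L0 miss [D]
6: W B0 → L0 hit [D]
7: R B10 → L2 miss [-]

DIRTY = [0, 7]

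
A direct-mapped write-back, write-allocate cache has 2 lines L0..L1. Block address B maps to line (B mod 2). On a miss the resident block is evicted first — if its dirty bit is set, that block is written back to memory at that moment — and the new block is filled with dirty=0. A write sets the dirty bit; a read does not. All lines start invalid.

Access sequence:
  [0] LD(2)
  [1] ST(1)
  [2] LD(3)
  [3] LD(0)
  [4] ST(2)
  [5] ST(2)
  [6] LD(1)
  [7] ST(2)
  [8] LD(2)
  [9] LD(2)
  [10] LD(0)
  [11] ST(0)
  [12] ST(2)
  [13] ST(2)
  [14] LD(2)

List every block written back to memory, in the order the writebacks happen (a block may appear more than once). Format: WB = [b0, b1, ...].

0: R B2 -> L0 miss  d=-]
1: W B1 -> L1 miss  d=D]
2: R B3 -> L1 miss wb->B1  d=-]
3: R B0 -> L0 miss  d=-]
4: W B2 -> L0 miss  d=D]
5: W B2 -> L0 hit  d=D]
6: R B1 -> L1 miss  d=-]
7: W B2 -> L0 hit  d=D]
8: R B2 -> L0 hit  d=D]
9: R B2 -> L0 hit  d=D]
10: R B0 -> L0 miss wb->B2  d=-]
11: W B0 -> L0 hit  d=D]
12: W B2 -> L0 miss wb->B0  d=D]
13: W B2 -> L0 hit  d=D]
14: R B2 -> L0 hit  d=D]

WB = [1, 2, 0]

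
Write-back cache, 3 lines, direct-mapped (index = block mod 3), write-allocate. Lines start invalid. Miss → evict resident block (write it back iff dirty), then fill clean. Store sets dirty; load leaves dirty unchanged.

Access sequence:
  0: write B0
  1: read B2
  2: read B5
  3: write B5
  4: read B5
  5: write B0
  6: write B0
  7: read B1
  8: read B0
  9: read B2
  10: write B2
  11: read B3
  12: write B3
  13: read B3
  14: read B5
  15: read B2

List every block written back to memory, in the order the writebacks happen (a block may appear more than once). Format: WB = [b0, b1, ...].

WB = [5, 0, 2]

0: W B0 -> L0 miss  d=D]
1: R B2 -> L2 miss  d=-]
2: R B5 -> L2 miss  d=-]
3: W B5 -> L2 hit  d=D]
4: R B5 -> L2 hit  d=D]
5: W B0 -> L0 hit  d=D]
6: W B0 -> L0 hit  d=D]
7: R B1 -> L1 miss  d=-]
8: R B0 -> L0 hit  d=D]
9: R B2 -> L2 miss wb->B5  d=-]
10: W B2 -> L2 hit  d=D]
11: R B3 -> L0 miss wb->B0  d=-]
12: W B3 -> L0 hit  d=D]
13: R B3 -> L0 hit  d=D]
14: R B5 -> L2 miss wb->B2  d=-]
15: R B2 -> L2 miss  d=-]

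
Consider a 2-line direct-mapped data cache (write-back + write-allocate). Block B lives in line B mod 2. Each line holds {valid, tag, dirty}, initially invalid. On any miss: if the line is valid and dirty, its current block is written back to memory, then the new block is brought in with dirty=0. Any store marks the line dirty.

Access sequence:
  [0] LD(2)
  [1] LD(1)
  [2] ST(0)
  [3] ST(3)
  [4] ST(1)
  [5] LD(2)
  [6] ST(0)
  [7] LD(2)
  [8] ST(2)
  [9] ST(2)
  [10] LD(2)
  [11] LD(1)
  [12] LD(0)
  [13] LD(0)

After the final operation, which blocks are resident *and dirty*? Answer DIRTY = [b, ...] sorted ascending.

0: R B2 → L0 miss [-]
1: R B1 → L1 miss [-]
2: W B0 → L0 miss [D]
3: W B3 → L1 miss [D]
4: W B1 → L1 miss wb→B3 [D]
5: R B2 → L0 miss wb→B0 [-]
6: W B0 → L0 miss [D]
7: R B2 → L0 miss wb→B0 [-]
8: W B2 → L0 hit [D]
9: W B2 → L0 hit [D]
10: R B2 → L0 hit [D]
11: R B1 → L1 hit [D]
12: R B0 → L0 miss wb→B2 [-]
13: R B0 → L0 hit [-]

DIRTY = [1]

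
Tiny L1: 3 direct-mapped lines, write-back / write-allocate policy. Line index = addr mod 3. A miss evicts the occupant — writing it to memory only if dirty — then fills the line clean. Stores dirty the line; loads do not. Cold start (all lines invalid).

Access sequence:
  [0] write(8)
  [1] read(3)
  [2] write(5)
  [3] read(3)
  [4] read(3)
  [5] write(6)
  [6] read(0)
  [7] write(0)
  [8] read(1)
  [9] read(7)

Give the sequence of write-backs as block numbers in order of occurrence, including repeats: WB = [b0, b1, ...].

0: W B8 → L2 miss [D]
1: R B3 → L0 miss [-]
2: W B5 → L2 miss wb→B8 [D]
3: R B3 → L0 hit [-]
4: R B3 → L0 hit [-]
5: W B6 → L0 miss [D]
6: R B0 → L0 miss wb→B6 [-]
7: W B0 → L0 hit [D]
8: R B1 → L1 miss [-]
9: R B7 → L1 miss [-]

WB = [8, 6]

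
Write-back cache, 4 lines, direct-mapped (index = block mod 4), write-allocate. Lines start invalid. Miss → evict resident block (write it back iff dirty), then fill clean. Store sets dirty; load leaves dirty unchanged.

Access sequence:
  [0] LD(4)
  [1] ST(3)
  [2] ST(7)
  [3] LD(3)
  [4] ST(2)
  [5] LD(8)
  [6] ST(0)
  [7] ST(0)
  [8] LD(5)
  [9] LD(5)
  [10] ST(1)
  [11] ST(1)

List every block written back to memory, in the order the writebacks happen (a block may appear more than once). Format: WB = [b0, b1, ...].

0: R B4 → L0 miss [-]
1: W B3 → L3 miss [D]
2: W B7 → L3 miss wb→B3 [D]
3: R B3 → L3 miss wb→B7 [-]
4: W B2 → L2 miss [D]
5: R B8 → L0 miss [-]
6: W B0 → L0 miss [D]
7: W B0 → L0 hit [D]
8: R B5 → L1 miss [-]
9: R B5 → L1 hit [-]
10: W B1 → L1 miss [D]
11: W B1 → L1 hit [D]

WB = [3, 7]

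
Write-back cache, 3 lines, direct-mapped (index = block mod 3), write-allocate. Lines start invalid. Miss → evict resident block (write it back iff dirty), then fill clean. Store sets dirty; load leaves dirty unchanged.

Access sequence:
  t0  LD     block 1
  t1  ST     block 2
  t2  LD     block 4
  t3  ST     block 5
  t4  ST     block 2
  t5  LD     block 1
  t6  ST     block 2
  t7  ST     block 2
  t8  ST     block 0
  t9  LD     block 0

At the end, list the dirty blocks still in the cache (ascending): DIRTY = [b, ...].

DIRTY = [0, 2]

0: R B1 -> L1 miss  d=-]
1: W B2 -> L2 miss  d=D]
2: R B4 -> L1 miss  d=-]
3: W B5 -> L2 miss wb->B2  d=D]
4: W B2 -> L2 miss wb->B5  d=D]
5: R B1 -> L1 miss  d=-]
6: W B2 -> L2 hit  d=D]
7: W B2 -> L2 hit  d=D]
8: W B0 -> L0 miss  d=D]
9: R B0 -> L0 hit  d=D]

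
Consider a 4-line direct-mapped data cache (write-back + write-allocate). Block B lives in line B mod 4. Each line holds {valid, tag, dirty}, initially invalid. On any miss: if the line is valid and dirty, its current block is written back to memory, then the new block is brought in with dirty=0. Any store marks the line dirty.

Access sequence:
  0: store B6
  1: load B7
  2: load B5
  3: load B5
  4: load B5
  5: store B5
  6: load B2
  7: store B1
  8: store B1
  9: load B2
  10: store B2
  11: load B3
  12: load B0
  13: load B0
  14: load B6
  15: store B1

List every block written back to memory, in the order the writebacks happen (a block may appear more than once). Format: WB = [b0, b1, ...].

WB = [6, 5, 2]

0: W B6 -> L2 miss  d=D]
1: R B7 -> L3 miss  d=-]
2: R B5 -> L1 miss  d=-]
3: R B5 -> L1 hit  d=-]
4: R B5 -> L1 hit  d=-]
5: W B5 -> L1 hit  d=D]
6: R B2 -> L2 miss wb->B6  d=-]
7: W B1 -> L1 miss wb->B5  d=D]
8: W B1 -> L1 hit  d=D]
9: R B2 -> L2 hit  d=-]
10: W B2 -> L2 hit  d=D]
11: R B3 -> L3 miss  d=-]
12: R B0 -> L0 miss  d=-]
13: R B0 -> L0 hit  d=-]
14: R B6 -> L2 miss wb->B2  d=-]
15: W B1 -> L1 hit  d=D]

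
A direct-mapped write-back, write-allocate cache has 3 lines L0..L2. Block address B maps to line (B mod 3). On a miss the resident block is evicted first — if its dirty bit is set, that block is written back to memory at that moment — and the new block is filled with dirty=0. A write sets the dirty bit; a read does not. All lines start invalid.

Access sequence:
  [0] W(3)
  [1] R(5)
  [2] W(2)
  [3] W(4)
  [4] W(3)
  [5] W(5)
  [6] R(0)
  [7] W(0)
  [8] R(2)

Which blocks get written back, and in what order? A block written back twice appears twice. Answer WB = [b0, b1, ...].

0: W B3 → L0 miss [D]
1: R B5 → L2 miss [-]
2: W B2 → L2 miss [D]
3: W B4 → L1 miss [D]
4: W B3 → L0 hit [D]
5: W B5 → L2 miss wb→B2 [D]
6: R B0 → L0 miss wb→B3 [-]
7: W B0 → L0 hit [D]
8: R B2 → L2 miss wb→B5 [-]

WB = [2, 3, 5]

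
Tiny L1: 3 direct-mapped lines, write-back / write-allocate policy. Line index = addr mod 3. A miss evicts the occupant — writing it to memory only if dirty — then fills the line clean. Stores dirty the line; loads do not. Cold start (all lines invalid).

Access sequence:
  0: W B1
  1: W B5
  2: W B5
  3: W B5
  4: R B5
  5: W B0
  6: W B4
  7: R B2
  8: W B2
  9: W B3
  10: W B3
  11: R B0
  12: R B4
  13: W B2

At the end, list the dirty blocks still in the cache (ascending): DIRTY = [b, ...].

DIRTY = [2, 4]

0: W B1 -> L1 miss  d=D]
1: W B5 -> L2 miss  d=D]
2: W B5 -> L2 hit  d=D]
3: W B5 -> L2 hit  d=D]
4: R B5 -> L2 hit  d=D]
5: W B0 -> L0 miss  d=D]
6: W B4 -> L1 miss wb->B1  d=D]
7: R B2 -> L2 miss wb->B5  d=-]
8: W B2 -> L2 hit  d=D]
9: W B3 -> L0 miss wb->B0  d=D]
10: W B3 -> L0 hit  d=D]
11: R B0 -> L0 miss wb->B3  d=-]
12: R B4 -> L1 hit  d=D]
13: W B2 -> L2 hit  d=D]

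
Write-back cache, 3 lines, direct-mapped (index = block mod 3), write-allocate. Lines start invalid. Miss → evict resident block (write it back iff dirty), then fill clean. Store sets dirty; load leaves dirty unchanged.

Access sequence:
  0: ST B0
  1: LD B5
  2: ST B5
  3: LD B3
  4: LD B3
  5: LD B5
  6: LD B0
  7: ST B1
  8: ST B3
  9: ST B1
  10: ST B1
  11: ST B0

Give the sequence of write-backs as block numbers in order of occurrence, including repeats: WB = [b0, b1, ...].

  0 | W B0 → L0 miss [D]
  1 | R B5 → L2 miss [-]
  2 | W B5 → L2 hit [D]
  3 | R B3 → L0 miss wb→B0 [-]
  4 | R B3 → L0 hit [-]
  5 | R B5 → L2 hit [D]
  6 | R B0 → L0 miss [-]
  7 | W B1 → L1 miss [D]
  8 | W B3 → L0 miss [D]
  9 | W B1 → L1 hit [D]
  10 | W B1 → L1 hit [D]
  11 | W B0 → L0 miss wb→B3 [D]

WB = [0, 3]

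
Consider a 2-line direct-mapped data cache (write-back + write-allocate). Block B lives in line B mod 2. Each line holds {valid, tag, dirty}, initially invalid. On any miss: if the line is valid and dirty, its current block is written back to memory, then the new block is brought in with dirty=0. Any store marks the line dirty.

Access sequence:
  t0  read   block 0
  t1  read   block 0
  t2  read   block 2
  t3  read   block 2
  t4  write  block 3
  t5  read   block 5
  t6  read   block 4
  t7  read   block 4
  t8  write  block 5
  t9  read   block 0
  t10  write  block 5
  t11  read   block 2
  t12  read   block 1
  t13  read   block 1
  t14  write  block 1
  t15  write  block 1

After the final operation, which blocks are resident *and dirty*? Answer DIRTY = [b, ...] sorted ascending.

DIRTY = [1]

  0 | R B0 → L0 miss [-]
  1 | R B0 → L0 hit [-]
  2 | R B2 → L0 miss [-]
  3 | R B2 → L0 hit [-]
  4 | W B3 → L1 miss [D]
  5 | R B5 → L1 miss wb→B3 [-]
  6 | R B4 → L0 miss [-]
  7 | R B4 → L0 hit [-]
  8 | W B5 → L1 hit [D]
  9 | R B0 → L0 miss [-]
  10 | W B5 → L1 hit [D]
  11 | R B2 → L0 miss [-]
  12 | R B1 → L1 miss wb→B5 [-]
  13 | R B1 → L1 hit [-]
  14 | W B1 → L1 hit [D]
  15 | W B1 → L1 hit [D]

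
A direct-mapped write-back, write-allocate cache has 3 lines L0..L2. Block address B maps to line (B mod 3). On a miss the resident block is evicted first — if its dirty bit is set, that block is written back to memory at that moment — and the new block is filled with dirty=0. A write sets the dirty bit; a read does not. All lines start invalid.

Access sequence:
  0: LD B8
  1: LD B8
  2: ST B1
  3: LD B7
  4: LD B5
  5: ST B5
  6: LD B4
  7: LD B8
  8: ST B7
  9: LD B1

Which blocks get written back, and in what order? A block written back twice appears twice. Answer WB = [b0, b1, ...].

0: R B8 -> L2 miss  d=-]
1: R B8 -> L2 hit  d=-]
2: W B1 -> L1 miss  d=D]
3: R B7 -> L1 miss wb->B1  d=-]
4: R B5 -> L2 miss  d=-]
5: W B5 -> L2 hit  d=D]
6: R B4 -> L1 miss  d=-]
7: R B8 -> L2 miss wb->B5  d=-]
8: W B7 -> L1 miss  d=D]
9: R B1 -> L1 miss wb->B7  d=-]

WB = [1, 5, 7]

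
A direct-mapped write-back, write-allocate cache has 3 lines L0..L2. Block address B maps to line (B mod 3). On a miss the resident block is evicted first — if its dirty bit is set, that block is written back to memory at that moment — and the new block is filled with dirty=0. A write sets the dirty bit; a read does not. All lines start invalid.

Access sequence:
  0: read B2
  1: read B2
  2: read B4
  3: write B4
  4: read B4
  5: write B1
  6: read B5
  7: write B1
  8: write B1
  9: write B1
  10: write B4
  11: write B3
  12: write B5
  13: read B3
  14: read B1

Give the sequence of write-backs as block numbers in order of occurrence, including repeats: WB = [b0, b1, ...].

  0 | R B2 → L2 miss [-]
  1 | R B2 → L2 hit [-]
  2 | R B4 → L1 miss [-]
  3 | W B4 → L1 hit [D]
  4 | R B4 → L1 hit [D]
  5 | W B1 → L1 miss wb→B4 [D]
  6 | R B5 → L2 miss [-]
  7 | W B1 → L1 hit [D]
  8 | W B1 → L1 hit [D]
  9 | W B1 → L1 hit [D]
  10 | W B4 → L1 miss wb→B1 [D]
  11 | W B3 → L0 miss [D]
  12 | W B5 → L2 hit [D]
  13 | R B3 → L0 hit [D]
  14 | R B1 → L1 miss wb→B4 [-]

WB = [4, 1, 4]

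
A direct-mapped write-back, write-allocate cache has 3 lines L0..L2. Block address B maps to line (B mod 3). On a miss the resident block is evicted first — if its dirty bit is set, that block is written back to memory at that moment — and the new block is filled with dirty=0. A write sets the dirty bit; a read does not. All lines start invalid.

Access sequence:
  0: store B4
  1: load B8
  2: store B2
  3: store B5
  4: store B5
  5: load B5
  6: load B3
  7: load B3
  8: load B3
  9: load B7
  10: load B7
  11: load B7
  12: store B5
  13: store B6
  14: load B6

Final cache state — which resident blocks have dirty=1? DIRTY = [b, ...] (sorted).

DIRTY = [5, 6]

  0 | W B4 → L1 miss [D]
  1 | R B8 → L2 miss [-]
  2 | W B2 → L2 miss [D]
  3 | W B5 → L2 miss wb→B2 [D]
  4 | W B5 → L2 hit [D]
  5 | R B5 → L2 hit [D]
  6 | R B3 → L0 miss [-]
  7 | R B3 → L0 hit [-]
  8 | R B3 → L0 hit [-]
  9 | R B7 → L1 miss wb→B4 [-]
  10 | R B7 → L1 hit [-]
  11 | R B7 → L1 hit [-]
  12 | W B5 → L2 hit [D]
  13 | W B6 → L0 miss [D]
  14 | R B6 → L0 hit [D]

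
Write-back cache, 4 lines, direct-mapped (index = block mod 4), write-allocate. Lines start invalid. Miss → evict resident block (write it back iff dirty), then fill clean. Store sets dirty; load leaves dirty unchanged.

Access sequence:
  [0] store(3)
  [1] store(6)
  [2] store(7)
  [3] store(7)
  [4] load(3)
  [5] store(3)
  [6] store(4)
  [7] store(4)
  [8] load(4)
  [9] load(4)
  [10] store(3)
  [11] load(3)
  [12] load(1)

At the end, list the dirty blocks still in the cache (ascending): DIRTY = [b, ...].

DIRTY = [3, 4, 6]

0: W B3 → L3 miss [D]
1: W B6 → L2 miss [D]
2: W B7 → L3 miss wb→B3 [D]
3: W B7 → L3 hit [D]
4: R B3 → L3 miss wb→B7 [-]
5: W B3 → L3 hit [D]
6: W B4 → L0 miss [D]
7: W B4 → L0 hit [D]
8: R B4 → L0 hit [D]
9: R B4 → L0 hit [D]
10: W B3 → L3 hit [D]
11: R B3 → L3 hit [D]
12: R B1 → L1 miss [-]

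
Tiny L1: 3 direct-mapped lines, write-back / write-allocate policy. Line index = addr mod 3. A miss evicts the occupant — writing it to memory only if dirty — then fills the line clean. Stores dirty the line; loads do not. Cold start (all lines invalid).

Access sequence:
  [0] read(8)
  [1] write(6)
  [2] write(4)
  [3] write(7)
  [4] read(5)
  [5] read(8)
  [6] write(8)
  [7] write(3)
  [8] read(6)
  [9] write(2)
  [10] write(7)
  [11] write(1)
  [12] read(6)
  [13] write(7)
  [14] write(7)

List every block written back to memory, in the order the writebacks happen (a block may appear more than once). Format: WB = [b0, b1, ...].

  0 | R B8 → L2 miss [-]
  1 | W B6 → L0 miss [D]
  2 | W B4 → L1 miss [D]
  3 | W B7 → L1 miss wb→B4 [D]
  4 | R B5 → L2 miss [-]
  5 | R B8 → L2 miss [-]
  6 | W B8 → L2 hit [D]
  7 | W B3 → L0 miss wb→B6 [D]
  8 | R B6 → L0 miss wb→B3 [-]
  9 | W B2 → L2 miss wb→B8 [D]
  10 | W B7 → L1 hit [D]
  11 | W B1 → L1 miss wb→B7 [D]
  12 | R B6 → L0 hit [-]
  13 | W B7 → L1 miss wb→B1 [D]
  14 | W B7 → L1 hit [D]

WB = [4, 6, 3, 8, 7, 1]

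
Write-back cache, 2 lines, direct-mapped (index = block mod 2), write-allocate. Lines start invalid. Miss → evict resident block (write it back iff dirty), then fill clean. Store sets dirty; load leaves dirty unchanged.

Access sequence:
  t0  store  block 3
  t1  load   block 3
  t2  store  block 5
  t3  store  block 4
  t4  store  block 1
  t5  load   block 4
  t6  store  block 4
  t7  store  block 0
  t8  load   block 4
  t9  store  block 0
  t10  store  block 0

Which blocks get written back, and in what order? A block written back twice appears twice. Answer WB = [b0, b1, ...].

0: W B3 → L1 miss [D]
1: R B3 → L1 hit [D]
2: W B5 → L1 miss wb→B3 [D]
3: W B4 → L0 miss [D]
4: W B1 → L1 miss wb→B5 [D]
5: R B4 → L0 hit [D]
6: W B4 → L0 hit [D]
7: W B0 → L0 miss wb→B4 [D]
8: R B4 → L0 miss wb→B0 [-]
9: W B0 → L0 miss [D]
10: W B0 → L0 hit [D]

WB = [3, 5, 4, 0]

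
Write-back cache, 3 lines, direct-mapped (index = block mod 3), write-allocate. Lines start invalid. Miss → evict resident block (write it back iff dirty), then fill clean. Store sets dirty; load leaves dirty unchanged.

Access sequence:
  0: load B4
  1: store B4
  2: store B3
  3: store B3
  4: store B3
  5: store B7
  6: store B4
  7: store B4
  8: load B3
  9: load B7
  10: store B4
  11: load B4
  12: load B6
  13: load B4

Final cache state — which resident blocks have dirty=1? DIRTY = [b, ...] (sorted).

DIRTY = [4]

0: R B4 → L1 miss [-]
1: W B4 → L1 hit [D]
2: W B3 → L0 miss [D]
3: W B3 → L0 hit [D]
4: W B3 → L0 hit [D]
5: W B7 → L1 miss wb→B4 [D]
6: W B4 → L1 miss wb→B7 [D]
7: W B4 → L1 hit [D]
8: R B3 → L0 hit [D]
9: R B7 → L1 miss wb→B4 [-]
10: W B4 → L1 miss [D]
11: R B4 → L1 hit [D]
12: R B6 → L0 miss wb→B3 [-]
13: R B4 → L1 hit [D]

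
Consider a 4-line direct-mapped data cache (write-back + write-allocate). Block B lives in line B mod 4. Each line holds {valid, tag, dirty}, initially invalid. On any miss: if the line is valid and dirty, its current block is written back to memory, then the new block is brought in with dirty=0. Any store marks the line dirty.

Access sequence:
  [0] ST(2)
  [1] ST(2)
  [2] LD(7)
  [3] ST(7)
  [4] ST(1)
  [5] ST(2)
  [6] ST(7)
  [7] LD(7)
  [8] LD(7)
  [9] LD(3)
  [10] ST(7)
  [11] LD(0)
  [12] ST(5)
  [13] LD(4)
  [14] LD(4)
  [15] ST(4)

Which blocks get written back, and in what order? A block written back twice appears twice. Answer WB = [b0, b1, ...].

  0 | W B2 → L2 miss [D]
  1 | W B2 → L2 hit [D]
  2 | R B7 → L3 miss [-]
  3 | W B7 → L3 hit [D]
  4 | W B1 → L1 miss [D]
  5 | W B2 → L2 hit [D]
  6 | W B7 → L3 hit [D]
  7 | R B7 → L3 hit [D]
  8 | R B7 → L3 hit [D]
  9 | R B3 → L3 miss wb→B7 [-]
  10 | W B7 → L3 miss [D]
  11 | R B0 → L0 miss [-]
  12 | W B5 → L1 miss wb→B1 [D]
  13 | R B4 → L0 miss [-]
  14 | R B4 → L0 hit [-]
  15 | W B4 → L0 hit [D]

WB = [7, 1]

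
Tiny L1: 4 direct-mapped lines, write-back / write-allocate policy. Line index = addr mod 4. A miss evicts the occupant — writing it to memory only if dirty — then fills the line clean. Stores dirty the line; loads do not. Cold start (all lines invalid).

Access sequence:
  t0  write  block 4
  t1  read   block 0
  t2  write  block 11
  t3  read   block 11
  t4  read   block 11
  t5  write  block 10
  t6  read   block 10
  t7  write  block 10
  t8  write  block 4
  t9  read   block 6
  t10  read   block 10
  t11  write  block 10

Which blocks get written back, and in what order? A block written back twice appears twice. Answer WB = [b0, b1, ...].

  0 | W B4 → L0 miss [D]
  1 | R B0 → L0 miss wb→B4 [-]
  2 | W B11 → L3 miss [D]
  3 | R B11 → L3 hit [D]
  4 | R B11 → L3 hit [D]
  5 | W B10 → L2 miss [D]
  6 | R B10 → L2 hit [D]
  7 | W B10 → L2 hit [D]
  8 | W B4 → L0 miss [D]
  9 | R B6 → L2 miss wb→B10 [-]
  10 | R B10 → L2 miss [-]
  11 | W B10 → L2 hit [D]

WB = [4, 10]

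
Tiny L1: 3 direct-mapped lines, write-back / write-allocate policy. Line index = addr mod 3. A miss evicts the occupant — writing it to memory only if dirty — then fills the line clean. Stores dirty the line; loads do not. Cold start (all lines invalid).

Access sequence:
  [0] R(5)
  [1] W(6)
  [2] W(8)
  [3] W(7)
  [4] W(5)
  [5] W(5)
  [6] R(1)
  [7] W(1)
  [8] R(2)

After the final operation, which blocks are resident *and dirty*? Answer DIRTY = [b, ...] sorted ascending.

  0 | R B5 → L2 miss [-]
  1 | W B6 → L0 miss [D]
  2 | W B8 → L2 miss [D]
  3 | W B7 → L1 miss [D]
  4 | W B5 → L2 miss wb→B8 [D]
  5 | W B5 → L2 hit [D]
  6 | R B1 → L1 miss wb→B7 [-]
  7 | W B1 → L1 hit [D]
  8 | R B2 → L2 miss wb→B5 [-]

DIRTY = [1, 6]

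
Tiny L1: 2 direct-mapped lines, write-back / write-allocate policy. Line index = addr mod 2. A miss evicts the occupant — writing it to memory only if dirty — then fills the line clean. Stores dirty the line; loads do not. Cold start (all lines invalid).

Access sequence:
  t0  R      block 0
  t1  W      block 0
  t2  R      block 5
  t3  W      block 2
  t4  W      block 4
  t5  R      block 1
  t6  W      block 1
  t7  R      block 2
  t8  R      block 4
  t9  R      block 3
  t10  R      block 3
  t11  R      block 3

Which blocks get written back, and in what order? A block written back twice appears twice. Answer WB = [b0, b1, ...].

0: R B0 → L0 miss [-]
1: W B0 → L0 hit [D]
2: R B5 → L1 miss [-]
3: W B2 → L0 miss wb→B0 [D]
4: W B4 → L0 miss wb→B2 [D]
5: R B1 → L1 miss [-]
6: W B1 → L1 hit [D]
7: R B2 → L0 miss wb→B4 [-]
8: R B4 → L0 miss [-]
9: R B3 → L1 miss wb→B1 [-]
10: R B3 → L1 hit [-]
11: R B3 → L1 hit [-]

WB = [0, 2, 4, 1]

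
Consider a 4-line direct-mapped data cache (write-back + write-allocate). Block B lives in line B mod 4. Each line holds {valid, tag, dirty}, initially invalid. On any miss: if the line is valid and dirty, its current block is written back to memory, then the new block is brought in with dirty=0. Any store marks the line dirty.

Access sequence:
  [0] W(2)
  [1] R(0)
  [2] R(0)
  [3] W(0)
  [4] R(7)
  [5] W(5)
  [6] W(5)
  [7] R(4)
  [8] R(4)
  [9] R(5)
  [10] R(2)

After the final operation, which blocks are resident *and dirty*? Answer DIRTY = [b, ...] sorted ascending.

DIRTY = [2, 5]

0: W B2 -> L2 miss  d=D]
1: R B0 -> L0 miss  d=-]
2: R B0 -> L0 hit  d=-]
3: W B0 -> L0 hit  d=D]
4: R B7 -> L3 miss  d=-]
5: W B5 -> L1 miss  d=D]
6: W B5 -> L1 hit  d=D]
7: R B4 -> L0 miss wb->B0  d=-]
8: R B4 -> L0 hit  d=-]
9: R B5 -> L1 hit  d=D]
10: R B2 -> L2 hit  d=D]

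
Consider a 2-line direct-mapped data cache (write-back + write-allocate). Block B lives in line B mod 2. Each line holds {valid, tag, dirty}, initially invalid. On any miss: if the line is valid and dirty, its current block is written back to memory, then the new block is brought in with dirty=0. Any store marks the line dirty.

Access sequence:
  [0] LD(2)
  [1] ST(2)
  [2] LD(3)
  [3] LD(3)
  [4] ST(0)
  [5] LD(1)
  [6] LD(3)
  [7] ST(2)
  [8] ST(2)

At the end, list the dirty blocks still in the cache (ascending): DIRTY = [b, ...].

0: R B2 -> L0 miss  d=-]
1: W B2 -> L0 hit  d=D]
2: R B3 -> L1 miss  d=-]
3: R B3 -> L1 hit  d=-]
4: W B0 -> L0 miss wb->B2  d=D]
5: R B1 -> L1 miss  d=-]
6: R B3 -> L1 miss  d=-]
7: W B2 -> L0 miss wb->B0  d=D]
8: W B2 -> L0 hit  d=D]

DIRTY = [2]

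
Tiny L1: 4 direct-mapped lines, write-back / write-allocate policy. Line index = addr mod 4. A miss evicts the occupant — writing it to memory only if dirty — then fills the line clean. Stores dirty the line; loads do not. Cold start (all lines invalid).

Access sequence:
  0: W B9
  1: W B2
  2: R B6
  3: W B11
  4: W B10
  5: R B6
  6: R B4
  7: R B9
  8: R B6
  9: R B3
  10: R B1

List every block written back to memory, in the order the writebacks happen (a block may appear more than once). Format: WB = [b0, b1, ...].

0: W B9 → L1 miss [D]
1: W B2 → L2 miss [D]
2: R B6 → L2 miss wb→B2 [-]
3: W B11 → L3 miss [D]
4: W B10 → L2 miss [D]
5: R B6 → L2 miss wb→B10 [-]
6: R B4 → L0 miss [-]
7: R B9 → L1 hit [D]
8: R B6 → L2 hit [-]
9: R B3 → L3 miss wb→B11 [-]
10: R B1 → L1 miss wb→B9 [-]

WB = [2, 10, 11, 9]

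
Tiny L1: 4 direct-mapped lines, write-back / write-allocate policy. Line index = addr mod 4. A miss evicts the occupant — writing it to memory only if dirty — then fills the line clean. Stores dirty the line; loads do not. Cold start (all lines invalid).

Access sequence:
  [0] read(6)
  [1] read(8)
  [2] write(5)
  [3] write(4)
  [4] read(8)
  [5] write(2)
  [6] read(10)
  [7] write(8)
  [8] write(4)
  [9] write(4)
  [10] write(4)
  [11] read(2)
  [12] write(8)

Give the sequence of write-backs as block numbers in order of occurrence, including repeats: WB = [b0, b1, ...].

WB = [4, 2, 8, 4]

  0 | R B6 → L2 miss [-]
  1 | R B8 → L0 miss [-]
  2 | W B5 → L1 miss [D]
  3 | W B4 → L0 miss [D]
  4 | R B8 → L0 miss wb→B4 [-]
  5 | W B2 → L2 miss [D]
  6 | R B10 → L2 miss wb→B2 [-]
  7 | W B8 → L0 hit [D]
  8 | W B4 → L0 miss wb→B8 [D]
  9 | W B4 → L0 hit [D]
  10 | W B4 → L0 hit [D]
  11 | R B2 → L2 miss [-]
  12 | W B8 → L0 miss wb→B4 [D]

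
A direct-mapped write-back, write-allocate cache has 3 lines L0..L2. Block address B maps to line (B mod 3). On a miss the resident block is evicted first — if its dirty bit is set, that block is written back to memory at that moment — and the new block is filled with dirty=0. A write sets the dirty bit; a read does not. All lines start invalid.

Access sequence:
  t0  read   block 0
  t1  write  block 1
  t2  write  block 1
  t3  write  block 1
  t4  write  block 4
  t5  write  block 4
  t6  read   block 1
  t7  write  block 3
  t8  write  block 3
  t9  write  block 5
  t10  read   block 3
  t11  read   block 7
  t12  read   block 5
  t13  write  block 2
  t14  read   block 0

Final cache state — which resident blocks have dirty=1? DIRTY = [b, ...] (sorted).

0: R B0 -> L0 miss  d=-]
1: W B1 -> L1 miss  d=D]
2: W B1 -> L1 hit  d=D]
3: W B1 -> L1 hit  d=D]
4: W B4 -> L1 miss wb->B1  d=D]
5: W B4 -> L1 hit  d=D]
6: R B1 -> L1 miss wb->B4  d=-]
7: W B3 -> L0 miss  d=D]
8: W B3 -> L0 hit  d=D]
9: W B5 -> L2 miss  d=D]
10: R B3 -> L0 hit  d=D]
11: R B7 -> L1 miss  d=-]
12: R B5 -> L2 hit  d=D]
13: W B2 -> L2 miss wb->B5  d=D]
14: R B0 -> L0 miss wb->B3  d=-]

DIRTY = [2]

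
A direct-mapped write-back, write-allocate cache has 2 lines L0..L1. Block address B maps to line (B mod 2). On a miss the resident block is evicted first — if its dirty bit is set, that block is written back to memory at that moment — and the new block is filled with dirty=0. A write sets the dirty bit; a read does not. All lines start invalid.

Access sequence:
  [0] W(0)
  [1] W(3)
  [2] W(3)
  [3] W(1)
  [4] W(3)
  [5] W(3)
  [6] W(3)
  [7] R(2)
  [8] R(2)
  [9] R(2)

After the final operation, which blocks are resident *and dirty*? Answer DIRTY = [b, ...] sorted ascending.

0: W B0 → L0 miss [D]
1: W B3 → L1 miss [D]
2: W B3 → L1 hit [D]
3: W B1 → L1 miss wb→B3 [D]
4: W B3 → L1 miss wb→B1 [D]
5: W B3 → L1 hit [D]
6: W B3 → L1 hit [D]
7: R B2 → L0 miss wb→B0 [-]
8: R B2 → L0 hit [-]
9: R B2 → L0 hit [-]

DIRTY = [3]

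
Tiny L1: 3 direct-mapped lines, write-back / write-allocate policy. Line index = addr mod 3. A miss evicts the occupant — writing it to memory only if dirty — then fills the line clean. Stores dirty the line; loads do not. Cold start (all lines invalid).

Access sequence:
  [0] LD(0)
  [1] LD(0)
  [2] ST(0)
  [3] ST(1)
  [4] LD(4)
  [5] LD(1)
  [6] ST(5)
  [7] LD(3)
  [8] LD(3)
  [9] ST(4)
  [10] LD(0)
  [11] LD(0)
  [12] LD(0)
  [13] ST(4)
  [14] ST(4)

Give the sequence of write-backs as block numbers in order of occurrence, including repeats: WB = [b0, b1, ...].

WB = [1, 0]

  0 | R B0 → L0 miss [-]
  1 | R B0 → L0 hit [-]
  2 | W B0 → L0 hit [D]
  3 | W B1 → L1 miss [D]
  4 | R B4 → L1 miss wb→B1 [-]
  5 | R B1 → L1 miss [-]
  6 | W B5 → L2 miss [D]
  7 | R B3 → L0 miss wb→B0 [-]
  8 | R B3 → L0 hit [-]
  9 | W B4 → L1 miss [D]
  10 | R B0 → L0 miss [-]
  11 | R B0 → L0 hit [-]
  12 | R B0 → L0 hit [-]
  13 | W B4 → L1 hit [D]
  14 | W B4 → L1 hit [D]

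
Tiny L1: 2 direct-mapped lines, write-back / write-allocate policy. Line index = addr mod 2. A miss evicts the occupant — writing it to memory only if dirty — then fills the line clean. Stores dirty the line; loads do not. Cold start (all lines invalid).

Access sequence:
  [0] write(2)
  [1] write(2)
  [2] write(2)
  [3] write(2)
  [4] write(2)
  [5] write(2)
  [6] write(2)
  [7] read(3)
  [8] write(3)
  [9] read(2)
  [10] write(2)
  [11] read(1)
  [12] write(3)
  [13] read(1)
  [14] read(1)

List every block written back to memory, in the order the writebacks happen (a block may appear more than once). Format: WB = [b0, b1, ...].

0: W B2 → L0 miss [D]
1: W B2 → L0 hit [D]
2: W B2 → L0 hit [D]
3: W B2 → L0 hit [D]
4: W B2 → L0 hit [D]
5: W B2 → L0 hit [D]
6: W B2 → L0 hit [D]
7: R B3 → L1 miss [-]
8: W B3 → L1 hit [D]
9: R B2 → L0 hit [D]
10: W B2 → L0 hit [D]
11: R B1 → L1 miss wb→B3 [-]
12: W B3 → L1 miss [D]
13: R B1 → L1 miss wb→B3 [-]
14: R B1 → L1 hit [-]

WB = [3, 3]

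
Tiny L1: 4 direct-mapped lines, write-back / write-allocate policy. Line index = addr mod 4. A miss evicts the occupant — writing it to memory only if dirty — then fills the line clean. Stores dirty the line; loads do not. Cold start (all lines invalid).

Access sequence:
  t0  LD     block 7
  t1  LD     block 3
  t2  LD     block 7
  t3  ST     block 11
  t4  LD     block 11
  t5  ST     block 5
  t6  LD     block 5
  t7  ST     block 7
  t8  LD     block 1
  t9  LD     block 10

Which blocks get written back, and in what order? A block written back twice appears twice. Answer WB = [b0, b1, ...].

WB = [11, 5]

0: R B7 → L3 miss [-]
1: R B3 → L3 miss [-]
2: R B7 → L3 miss [-]
3: W B11 → L3 miss [D]
4: R B11 → L3 hit [D]
5: W B5 → L1 miss [D]
6: R B5 → L1 hit [D]
7: W B7 → L3 miss wb→B11 [D]
8: R B1 → L1 miss wb→B5 [-]
9: R B10 → L2 miss [-]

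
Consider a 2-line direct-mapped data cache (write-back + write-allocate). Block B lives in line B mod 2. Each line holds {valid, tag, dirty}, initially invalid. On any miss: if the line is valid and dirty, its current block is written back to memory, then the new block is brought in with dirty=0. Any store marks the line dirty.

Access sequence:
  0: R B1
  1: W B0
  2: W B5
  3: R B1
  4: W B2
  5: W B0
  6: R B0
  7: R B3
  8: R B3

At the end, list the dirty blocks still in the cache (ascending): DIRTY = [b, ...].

DIRTY = [0]

0: R B1 -> L1 miss  d=-]
1: W B0 -> L0 miss  d=D]
2: W B5 -> L1 miss  d=D]
3: R B1 -> L1 miss wb->B5  d=-]
4: W B2 -> L0 miss wb->B0  d=D]
5: W B0 -> L0 miss wb->B2  d=D]
6: R B0 -> L0 hit  d=D]
7: R B3 -> L1 miss  d=-]
8: R B3 -> L1 hit  d=-]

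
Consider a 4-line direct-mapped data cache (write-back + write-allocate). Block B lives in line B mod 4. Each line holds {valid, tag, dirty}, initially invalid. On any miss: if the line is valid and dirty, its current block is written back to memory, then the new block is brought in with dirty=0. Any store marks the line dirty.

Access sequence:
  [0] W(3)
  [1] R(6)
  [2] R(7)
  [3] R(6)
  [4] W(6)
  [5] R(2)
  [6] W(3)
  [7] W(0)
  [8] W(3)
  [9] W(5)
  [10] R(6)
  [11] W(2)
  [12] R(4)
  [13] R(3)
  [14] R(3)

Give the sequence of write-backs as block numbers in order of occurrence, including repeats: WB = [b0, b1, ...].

  0 | W B3 → L3 miss [D]
  1 | R B6 → L2 miss [-]
  2 | R B7 → L3 miss wb→B3 [-]
  3 | R B6 → L2 hit [-]
  4 | W B6 → L2 hit [D]
  5 | R B2 → L2 miss wb→B6 [-]
  6 | W B3 → L3 miss [D]
  7 | W B0 → L0 miss [D]
  8 | W B3 → L3 hit [D]
  9 | W B5 → L1 miss [D]
  10 | R B6 → L2 miss [-]
  11 | W B2 → L2 miss [D]
  12 | R B4 → L0 miss wb→B0 [-]
  13 | R B3 → L3 hit [D]
  14 | R B3 → L3 hit [D]

WB = [3, 6, 0]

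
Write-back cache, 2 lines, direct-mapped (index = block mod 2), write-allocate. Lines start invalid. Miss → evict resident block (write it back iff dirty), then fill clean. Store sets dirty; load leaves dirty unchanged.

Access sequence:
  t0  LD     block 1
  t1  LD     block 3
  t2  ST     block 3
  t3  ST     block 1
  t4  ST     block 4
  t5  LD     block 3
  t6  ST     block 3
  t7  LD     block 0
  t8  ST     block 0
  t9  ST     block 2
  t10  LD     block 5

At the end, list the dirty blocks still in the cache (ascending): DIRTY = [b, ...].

DIRTY = [2]

  0 | R B1 → L1 miss [-]
  1 | R B3 → L1 miss [-]
  2 | W B3 → L1 hit [D]
  3 | W B1 → L1 miss wb→B3 [D]
  4 | W B4 → L0 miss [D]
  5 | R B3 → L1 miss wb→B1 [-]
  6 | W B3 → L1 hit [D]
  7 | R B0 → L0 miss wb→B4 [-]
  8 | W B0 → L0 hit [D]
  9 | W B2 → L0 miss wb→B0 [D]
  10 | R B5 → L1 miss wb→B3 [-]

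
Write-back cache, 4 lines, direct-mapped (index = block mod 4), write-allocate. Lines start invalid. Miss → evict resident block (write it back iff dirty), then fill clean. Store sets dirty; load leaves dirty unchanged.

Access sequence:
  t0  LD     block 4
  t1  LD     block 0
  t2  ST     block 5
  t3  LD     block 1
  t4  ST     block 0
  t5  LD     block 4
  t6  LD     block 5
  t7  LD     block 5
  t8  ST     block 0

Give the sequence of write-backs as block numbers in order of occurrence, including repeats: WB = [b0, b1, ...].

WB = [5, 0]

0: R B4 -> L0 miss  d=-]
1: R B0 -> L0 miss  d=-]
2: W B5 -> L1 miss  d=D]
3: R B1 -> L1 miss wb->B5  d=-]
4: W B0 -> L0 hit  d=D]
5: R B4 -> L0 miss wb->B0  d=-]
6: R B5 -> L1 miss  d=-]
7: R B5 -> L1 hit  d=-]
8: W B0 -> L0 miss  d=D]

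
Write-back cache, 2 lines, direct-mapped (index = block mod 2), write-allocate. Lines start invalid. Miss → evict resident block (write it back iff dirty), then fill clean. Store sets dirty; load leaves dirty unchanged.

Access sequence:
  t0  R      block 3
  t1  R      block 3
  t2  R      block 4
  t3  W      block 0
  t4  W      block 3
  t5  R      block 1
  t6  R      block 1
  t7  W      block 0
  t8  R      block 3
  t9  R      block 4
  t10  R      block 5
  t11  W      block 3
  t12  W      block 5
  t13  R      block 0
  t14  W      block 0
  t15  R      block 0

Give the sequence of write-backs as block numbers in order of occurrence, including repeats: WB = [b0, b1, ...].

0: R B3 -> L1 miss  d=-]
1: R B3 -> L1 hit  d=-]
2: R B4 -> L0 miss  d=-]
3: W B0 -> L0 miss  d=D]
4: W B3 -> L1 hit  d=D]
5: R B1 -> L1 miss wb->B3  d=-]
6: R B1 -> L1 hit  d=-]
7: W B0 -> L0 hit  d=D]
8: R B3 -> L1 miss  d=-]
9: R B4 -> L0 miss wb->B0  d=-]
10: R B5 -> L1 miss  d=-]
11: W B3 -> L1 miss  d=D]
12: W B5 -> L1 miss wb->B3  d=D]
13: R B0 -> L0 miss  d=-]
14: W B0 -> L0 hit  d=D]
15: R B0 -> L0 hit  d=D]

WB = [3, 0, 3]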